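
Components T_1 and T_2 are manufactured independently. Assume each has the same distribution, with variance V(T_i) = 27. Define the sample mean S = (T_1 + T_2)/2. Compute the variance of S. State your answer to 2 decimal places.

By independence, V(S) = (0.5)²V(T_1) + (0.5)²V(T_2)
= (0.5)²·27 + (0.5)²·27 = 13.5

13.50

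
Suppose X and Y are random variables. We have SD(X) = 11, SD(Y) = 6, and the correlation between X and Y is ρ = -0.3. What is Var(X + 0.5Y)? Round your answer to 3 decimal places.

Var(X) = (11)² = 121;  Var(Y) = (6)² = 36
Cov(X,Y) = ρ·SD(X)·SD(Y) = -0.3·11·6 = -19.8
Var(X + 0.5Y) = (1)²·Var(X) + (0.5)²·Var(Y) + 2·(1)·(0.5)·Cov(X,Y)
= 1·121 + 0.25·36 + 1·-19.8 = 110.2

110.200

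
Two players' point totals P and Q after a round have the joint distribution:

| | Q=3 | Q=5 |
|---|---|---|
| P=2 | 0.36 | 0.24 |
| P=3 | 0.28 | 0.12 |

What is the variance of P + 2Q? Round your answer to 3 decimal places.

E[P] = 2.4,  E[Q] = 3.72,  E[PQ] = 8.88
Var(P) = 6 − (2.4)² = 0.24;  Var(Q) = 14.76 − (3.72)² = 0.9216
Cov(P,Q) = 8.88 − (2.4)(3.72) = -0.048
Var(P + 2Q) = (1)²·0.24 + (2)²·0.9216 + 2·(1)·(2)·-0.048 = 3.7344

3.734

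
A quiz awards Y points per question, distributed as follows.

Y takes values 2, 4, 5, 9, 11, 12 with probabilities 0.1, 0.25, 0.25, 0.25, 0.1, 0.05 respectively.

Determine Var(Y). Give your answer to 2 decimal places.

E[Y] = (2)(0.1) + (4)(0.25) + (5)(0.25) + (9)(0.25) + (11)(0.1) + (12)(0.05) = 6.4
E[Y²] = (2)²(0.1) + (4)²(0.25) + (5)²(0.25) + (9)²(0.25) + (11)²(0.1) + (12)²(0.05) = 50.2
Var(Y) = E[Y²] − (E[Y])² = 50.2 − (6.4)² = 9.24

9.24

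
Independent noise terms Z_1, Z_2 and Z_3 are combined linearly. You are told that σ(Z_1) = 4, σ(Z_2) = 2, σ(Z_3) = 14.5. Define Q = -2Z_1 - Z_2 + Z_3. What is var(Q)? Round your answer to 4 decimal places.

var(Z_1) = 16, var(Z_2) = 4, var(Z_3) = 210.25
By independence, var(Q) = (-2)²var(Z_1) + (-1)²var(Z_2) + (1)²var(Z_3)
= (-2)²·16 + (-1)²·4 + (1)²·210.25 = 278.25

278.2500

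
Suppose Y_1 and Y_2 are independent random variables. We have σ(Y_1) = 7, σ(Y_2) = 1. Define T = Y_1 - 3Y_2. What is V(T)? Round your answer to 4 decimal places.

58.0000

V(Y_1) = 49, V(Y_2) = 1
By independence, V(T) = (1)²V(Y_1) + (-3)²V(Y_2)
= (1)²·49 + (-3)²·1 = 58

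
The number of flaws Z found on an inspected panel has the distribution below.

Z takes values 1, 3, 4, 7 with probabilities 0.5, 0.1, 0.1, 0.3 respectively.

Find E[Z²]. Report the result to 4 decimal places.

17.7000

E[Z²] = (1)²(0.5) + (3)²(0.1) + (4)²(0.1) + (7)²(0.3) = 17.7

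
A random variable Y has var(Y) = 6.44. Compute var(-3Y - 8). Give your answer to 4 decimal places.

var(-3Y - 8) = (-3)²·var(Y) = 9·6.44 = 57.96

57.9600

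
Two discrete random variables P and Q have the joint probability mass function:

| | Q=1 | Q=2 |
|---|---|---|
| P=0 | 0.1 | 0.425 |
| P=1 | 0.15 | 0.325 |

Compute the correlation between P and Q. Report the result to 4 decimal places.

-0.1445

E[P] = 0.475,  E[Q] = 1.75
E[PQ] = 0.8
Cov(P,Q) = E[PQ] − E[P]E[Q] = 0.8 − (0.475)(1.75) = -0.03125
Var(P) = 0.249375,  Var(Q) = 0.1875
ρ = -0.03125 / √(0.249375·0.1875) ≈ -0.1445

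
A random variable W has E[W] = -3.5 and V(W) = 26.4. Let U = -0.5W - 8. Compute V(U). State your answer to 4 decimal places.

6.6000

V(-0.5W - 8) = (-0.5)²·V(W) = 0.25·26.4 = 6.6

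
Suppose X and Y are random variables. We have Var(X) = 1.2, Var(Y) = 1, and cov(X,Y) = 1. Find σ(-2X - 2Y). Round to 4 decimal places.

4.0988

Var(-2X - 2Y) = (-2)²·Var(X) + (-2)²·Var(Y) + 2·(-2)·(-2)·cov(X,Y)
= 4·1.2 + 4·1 + 8·1 = 16.8
σ(-2X - 2Y) = √16.8 ≈ 4.0988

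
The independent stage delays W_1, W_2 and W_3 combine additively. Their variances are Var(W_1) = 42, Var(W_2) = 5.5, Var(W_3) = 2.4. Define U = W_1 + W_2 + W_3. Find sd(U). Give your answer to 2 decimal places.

7.06

By independence, Var(U) = (1)²Var(W_1) + (1)²Var(W_2) + (1)²Var(W_3)
= (1)²·42 + (1)²·5.5 + (1)²·2.4 = 49.9
sd(U) = √49.9 ≈ 7.06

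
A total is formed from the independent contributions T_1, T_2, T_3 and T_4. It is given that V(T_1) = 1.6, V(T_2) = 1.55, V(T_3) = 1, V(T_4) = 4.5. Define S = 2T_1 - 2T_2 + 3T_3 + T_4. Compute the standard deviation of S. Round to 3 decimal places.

5.109

By independence, V(S) = (2)²V(T_1) + (-2)²V(T_2) + (3)²V(T_3) + (1)²V(T_4)
= (2)²·1.6 + (-2)²·1.55 + (3)²·1 + (1)²·4.5 = 26.1
σ(S) = √26.1 ≈ 5.109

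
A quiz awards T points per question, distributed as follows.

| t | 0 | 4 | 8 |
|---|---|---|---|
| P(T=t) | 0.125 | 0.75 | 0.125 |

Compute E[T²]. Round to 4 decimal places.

E[T²] = (0)²(0.125) + (4)²(0.75) + (8)²(0.125) = 20

20.0000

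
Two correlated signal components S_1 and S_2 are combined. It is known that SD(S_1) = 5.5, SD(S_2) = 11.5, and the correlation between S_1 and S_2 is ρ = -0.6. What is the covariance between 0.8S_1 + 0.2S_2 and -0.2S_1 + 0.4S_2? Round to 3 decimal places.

var(S_1) = (5.5)² = 30.25;  var(S_2) = (11.5)² = 132.25
Cov(S_1,S_2) = ρ·SD(S_1)·SD(S_2) = -0.6·5.5·11.5 = -37.95
Cov(0.8S_1 + 0.2S_2, -0.2S_1 + 0.4S_2) = (0.8)(-0.2)var(S_1) + (0.2)(0.4)var(S_2) + [(0.8)(0.4) + (0.2)(-0.2)]Cov(S_1,S_2)
= -0.16·30.25 + 0.08·132.25 + 0.28·-37.95 = -4.886

-4.886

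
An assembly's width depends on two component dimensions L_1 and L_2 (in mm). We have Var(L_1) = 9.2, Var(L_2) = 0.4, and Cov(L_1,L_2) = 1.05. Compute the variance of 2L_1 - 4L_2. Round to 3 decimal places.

Var(2L_1 - 4L_2) = (2)²·Var(L_1) + (-4)²·Var(L_2) + 2·(2)·(-4)·Cov(L_1,L_2)
= 4·9.2 + 16·0.4 + -16·1.05 = 26.4

26.400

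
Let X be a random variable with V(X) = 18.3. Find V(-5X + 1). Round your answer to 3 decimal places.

457.500

V(-5X + 1) = (-5)²·V(X) = 25·18.3 = 457.5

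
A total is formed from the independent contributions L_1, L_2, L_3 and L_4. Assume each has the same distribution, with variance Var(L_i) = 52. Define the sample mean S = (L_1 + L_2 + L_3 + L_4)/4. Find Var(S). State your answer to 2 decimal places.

13.00

By independence, Var(S) = (0.25)²Var(L_1) + (0.25)²Var(L_2) + (0.25)²Var(L_3) + (0.25)²Var(L_4)
= (0.25)²·52 + (0.25)²·52 + (0.25)²·52 + (0.25)²·52 = 13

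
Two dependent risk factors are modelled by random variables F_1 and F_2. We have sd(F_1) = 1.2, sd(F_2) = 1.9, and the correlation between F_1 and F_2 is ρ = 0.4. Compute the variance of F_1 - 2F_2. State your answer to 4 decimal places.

12.2320

V(F_1) = (1.2)² = 1.44;  V(F_2) = (1.9)² = 3.61
cov(F_1,F_2) = ρ·sd(F_1)·sd(F_2) = 0.4·1.2·1.9 = 0.912
V(F_1 - 2F_2) = (1)²·V(F_1) + (-2)²·V(F_2) + 2·(1)·(-2)·cov(F_1,F_2)
= 1·1.44 + 4·3.61 + -4·0.912 = 12.232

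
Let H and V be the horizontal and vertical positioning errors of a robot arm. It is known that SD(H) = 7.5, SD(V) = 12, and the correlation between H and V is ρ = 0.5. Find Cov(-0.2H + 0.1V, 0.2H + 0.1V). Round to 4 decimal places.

Var(H) = (7.5)² = 56.25;  Var(V) = (12)² = 144
Cov(H,V) = ρ·SD(H)·SD(V) = 0.5·7.5·12 = 45
Cov(-0.2H + 0.1V, 0.2H + 0.1V) = (-0.2)(0.2)Var(H) + (0.1)(0.1)Var(V) + [(-0.2)(0.1) + (0.1)(0.2)]Cov(H,V)
= -0.04·56.25 + 0.01·144 + 0·45 = -0.81

-0.8100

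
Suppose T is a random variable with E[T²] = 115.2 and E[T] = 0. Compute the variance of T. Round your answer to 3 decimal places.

var(T) = 115.2 − (0)² = 115.2

115.200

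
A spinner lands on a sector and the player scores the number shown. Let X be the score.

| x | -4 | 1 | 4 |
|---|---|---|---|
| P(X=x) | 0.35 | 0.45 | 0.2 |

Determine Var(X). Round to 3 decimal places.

9.228

E[X] = (-4)(0.35) + (1)(0.45) + (4)(0.2) = -0.15
E[X²] = (-4)²(0.35) + (1)²(0.45) + (4)²(0.2) = 9.25
Var(X) = E[X²] − (E[X])² = 9.25 − (-0.15)² = 9.2275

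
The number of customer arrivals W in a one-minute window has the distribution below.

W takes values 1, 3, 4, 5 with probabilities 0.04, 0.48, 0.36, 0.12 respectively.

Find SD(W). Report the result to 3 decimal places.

0.854

E[W] = (1)(0.04) + (3)(0.48) + (4)(0.36) + (5)(0.12) = 3.52
E[W²] = (1)²(0.04) + (3)²(0.48) + (4)²(0.36) + (5)²(0.12) = 13.12
V(W) = E[W²] − (E[W])² = 13.12 − (3.52)² = 0.7296
SD(W) = √0.7296 ≈ 0.854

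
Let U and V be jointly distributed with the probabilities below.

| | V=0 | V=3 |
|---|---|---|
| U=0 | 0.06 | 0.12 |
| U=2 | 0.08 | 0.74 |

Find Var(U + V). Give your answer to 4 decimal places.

E[U] = 1.64,  E[V] = 2.58,  E[UV] = 4.44
Var(U) = 3.28 − (1.64)² = 0.5904;  Var(V) = 7.74 − (2.58)² = 1.0836
cov(U,V) = 4.44 − (1.64)(2.58) = 0.2088
Var(U + V) = (1)²·0.5904 + (1)²·1.0836 + 2·(1)·(1)·0.2088 = 2.0916

2.0916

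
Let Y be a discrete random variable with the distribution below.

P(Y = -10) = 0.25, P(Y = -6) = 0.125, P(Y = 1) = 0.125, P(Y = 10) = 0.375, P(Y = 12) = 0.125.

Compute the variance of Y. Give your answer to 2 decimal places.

E[Y] = (-10)(0.25) + (-6)(0.125) + (1)(0.125) + (10)(0.375) + (12)(0.125) = 2.125
E[Y²] = (-10)²(0.25) + (-6)²(0.125) + (1)²(0.125) + (10)²(0.375) + (12)²(0.125) = 85.125
var(Y) = E[Y²] − (E[Y])² = 85.125 − (2.125)² = 80.609375

80.61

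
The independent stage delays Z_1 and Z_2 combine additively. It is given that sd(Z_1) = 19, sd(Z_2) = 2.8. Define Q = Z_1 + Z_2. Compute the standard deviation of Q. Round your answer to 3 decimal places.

Var(Z_1) = 361, Var(Z_2) = 7.84
By independence, Var(Q) = (1)²Var(Z_1) + (1)²Var(Z_2)
= (1)²·361 + (1)²·7.84 = 368.84
sd(Q) = √368.84 ≈ 19.205

19.205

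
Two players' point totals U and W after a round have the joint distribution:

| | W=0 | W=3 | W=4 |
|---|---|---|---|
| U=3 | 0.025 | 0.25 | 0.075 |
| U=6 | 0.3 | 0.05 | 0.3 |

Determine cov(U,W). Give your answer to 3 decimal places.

E[U] = 4.95,  E[W] = 2.4
E[UW] = 11.25
cov(U,W) = E[UW] − E[U]E[W] = 11.25 − (4.95)(2.4) = -0.63

-0.630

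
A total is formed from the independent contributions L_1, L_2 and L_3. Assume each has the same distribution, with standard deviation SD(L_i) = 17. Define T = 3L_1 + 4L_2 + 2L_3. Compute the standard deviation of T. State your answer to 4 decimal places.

Var(L_i) = (17)² = 289
By independence, Var(T) = (3)²Var(L_1) + (4)²Var(L_2) + (2)²Var(L_3)
= (3)²·289 + (4)²·289 + (2)²·289 = 8381
SD(T) = √8381 ≈ 91.5478

91.5478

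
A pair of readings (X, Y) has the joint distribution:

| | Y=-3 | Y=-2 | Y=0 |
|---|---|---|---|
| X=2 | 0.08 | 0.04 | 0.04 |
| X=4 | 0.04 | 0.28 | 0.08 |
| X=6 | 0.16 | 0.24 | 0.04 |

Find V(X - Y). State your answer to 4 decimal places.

3.3696

E[X] = 4.56,  E[Y] = -1.96,  E[XY] = -9.12
V(X) = 22.88 − (4.56)² = 2.0864;  V(Y) = 4.76 − (-1.96)² = 0.9184
Cov(X,Y) = -9.12 − (4.56)(-1.96) = -0.1824
V(X - Y) = (1)²·2.0864 + (-1)²·0.9184 + 2·(1)·(-1)·-0.1824 = 3.3696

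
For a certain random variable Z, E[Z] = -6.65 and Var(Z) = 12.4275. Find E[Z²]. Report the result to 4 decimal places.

E[Z²] = Var(Z) + (E[Z])² = 12.4275 + (-6.65)² = 56.65

56.6500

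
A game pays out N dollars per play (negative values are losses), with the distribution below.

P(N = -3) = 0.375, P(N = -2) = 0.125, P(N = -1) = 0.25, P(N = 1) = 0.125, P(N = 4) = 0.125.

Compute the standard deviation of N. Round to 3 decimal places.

E[N] = (-3)(0.375) + (-2)(0.125) + (-1)(0.25) + (1)(0.125) + (4)(0.125) = -1
E[N²] = (-3)²(0.375) + (-2)²(0.125) + (-1)²(0.25) + (1)²(0.125) + (4)²(0.125) = 6.25
var(N) = E[N²] − (E[N])² = 6.25 − (-1)² = 5.25
σ(N) = √5.25 ≈ 2.291

2.291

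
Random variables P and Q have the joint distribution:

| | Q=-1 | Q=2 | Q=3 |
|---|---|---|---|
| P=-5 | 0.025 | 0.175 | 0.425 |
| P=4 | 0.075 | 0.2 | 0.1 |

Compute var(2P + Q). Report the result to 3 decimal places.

E[P] = -1.625,  E[Q] = 2.225,  E[PQ] = -5.5
var(P) = 21.625 − (-1.625)² = 18.984375;  var(Q) = 6.325 − (2.225)² = 1.374375
Cov(P,Q) = -5.5 − (-1.625)(2.225) = -1.884375
var(2P + Q) = (2)²·18.984375 + (1)²·1.374375 + 2·(2)·(1)·-1.884375 = 69.774375

69.774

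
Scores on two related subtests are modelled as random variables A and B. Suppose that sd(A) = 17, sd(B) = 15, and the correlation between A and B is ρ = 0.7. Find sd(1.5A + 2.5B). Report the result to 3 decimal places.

58.269

Var(A) = (17)² = 289;  Var(B) = (15)² = 225
Cov(A,B) = ρ·sd(A)·sd(B) = 0.7·17·15 = 178.5
Var(1.5A + 2.5B) = (1.5)²·Var(A) + (2.5)²·Var(B) + 2·(1.5)·(2.5)·Cov(A,B)
= 2.25·289 + 6.25·225 + 7.5·178.5 = 3395.25
sd(1.5A + 2.5B) = √3395.25 ≈ 58.269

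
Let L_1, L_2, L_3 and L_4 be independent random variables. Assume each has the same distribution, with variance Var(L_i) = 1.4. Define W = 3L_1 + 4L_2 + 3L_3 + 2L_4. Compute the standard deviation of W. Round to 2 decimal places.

7.29

By independence, Var(W) = (3)²Var(L_1) + (4)²Var(L_2) + (3)²Var(L_3) + (2)²Var(L_4)
= (3)²·1.4 + (4)²·1.4 + (3)²·1.4 + (2)²·1.4 = 53.2
σ(W) = √53.2 ≈ 7.29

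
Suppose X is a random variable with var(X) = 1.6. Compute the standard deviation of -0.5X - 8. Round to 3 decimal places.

0.632

var(-0.5X - 8) = (-0.5)²·1.6 = 0.4
SD(-0.5X - 8) = √0.4 ≈ 0.632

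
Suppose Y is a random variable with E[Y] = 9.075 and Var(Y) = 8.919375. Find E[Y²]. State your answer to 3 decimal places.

E[Y²] = Var(Y) + (E[Y])² = 8.919375 + (9.075)² = 91.275

91.275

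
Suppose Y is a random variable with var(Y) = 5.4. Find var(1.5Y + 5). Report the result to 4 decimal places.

12.1500

var(1.5Y + 5) = (1.5)²·var(Y) = 2.25·5.4 = 12.15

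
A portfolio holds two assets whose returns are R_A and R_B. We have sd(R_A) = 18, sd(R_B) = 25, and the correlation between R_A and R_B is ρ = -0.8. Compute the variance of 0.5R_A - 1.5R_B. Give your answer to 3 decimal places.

V(R_A) = (18)² = 324;  V(R_B) = (25)² = 625
Cov(R_A,R_B) = ρ·sd(R_A)·sd(R_B) = -0.8·18·25 = -360
V(0.5R_A - 1.5R_B) = (0.5)²·V(R_A) + (-1.5)²·V(R_B) + 2·(0.5)·(-1.5)·Cov(R_A,R_B)
= 0.25·324 + 2.25·625 + -1.5·-360 = 2027.25

2027.250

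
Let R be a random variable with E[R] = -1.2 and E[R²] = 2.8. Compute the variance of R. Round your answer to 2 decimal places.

V(R) = 2.8 − (-1.2)² = 1.36

1.36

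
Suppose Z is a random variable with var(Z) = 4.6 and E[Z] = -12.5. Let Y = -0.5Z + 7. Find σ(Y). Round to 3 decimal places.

1.072

var(-0.5Z + 7) = (-0.5)²·4.6 = 1.15
σ(Y) = √1.15 ≈ 1.072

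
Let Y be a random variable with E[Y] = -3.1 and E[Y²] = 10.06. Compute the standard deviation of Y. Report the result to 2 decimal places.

0.67

V(Y) = 10.06 − (-3.1)² = 0.45
σ(Y) = √0.45 ≈ 0.67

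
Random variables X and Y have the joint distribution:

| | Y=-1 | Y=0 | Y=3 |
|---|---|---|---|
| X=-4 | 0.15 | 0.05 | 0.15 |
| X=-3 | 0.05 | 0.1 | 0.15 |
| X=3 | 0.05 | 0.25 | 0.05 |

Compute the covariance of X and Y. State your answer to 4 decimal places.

-1.1000

E[X] = -1.25,  E[Y] = 0.8
E[XY] = -2.1
Cov(X,Y) = E[XY] − E[X]E[Y] = -2.1 − (-1.25)(0.8) = -1.1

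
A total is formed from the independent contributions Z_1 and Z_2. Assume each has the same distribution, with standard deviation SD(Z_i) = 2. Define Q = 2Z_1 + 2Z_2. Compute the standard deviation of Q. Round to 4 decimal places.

5.6569

Var(Z_i) = (2)² = 4
By independence, Var(Q) = (2)²Var(Z_1) + (2)²Var(Z_2)
= (2)²·4 + (2)²·4 = 32
SD(Q) = √32 ≈ 5.6569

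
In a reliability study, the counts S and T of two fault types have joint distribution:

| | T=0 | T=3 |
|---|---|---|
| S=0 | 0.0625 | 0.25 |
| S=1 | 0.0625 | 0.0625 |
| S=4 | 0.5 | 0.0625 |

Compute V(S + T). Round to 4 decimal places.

2.1250

E[S] = 2.375,  E[T] = 1.125,  E[ST] = 0.9375
V(S) = 9.125 − (2.375)² = 3.484375;  V(T) = 3.375 − (1.125)² = 2.109375
Cov(S,T) = 0.9375 − (2.375)(1.125) = -1.734375
V(S + T) = (1)²·3.484375 + (1)²·2.109375 + 2·(1)·(1)·-1.734375 = 2.125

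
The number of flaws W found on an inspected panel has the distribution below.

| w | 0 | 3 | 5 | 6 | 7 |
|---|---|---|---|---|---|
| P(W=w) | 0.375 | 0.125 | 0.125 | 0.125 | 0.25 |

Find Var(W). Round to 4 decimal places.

E[W] = (0)(0.375) + (3)(0.125) + (5)(0.125) + (6)(0.125) + (7)(0.25) = 3.5
E[W²] = (0)²(0.375) + (3)²(0.125) + (5)²(0.125) + (6)²(0.125) + (7)²(0.25) = 21
Var(W) = E[W²] − (E[W])² = 21 − (3.5)² = 8.75

8.7500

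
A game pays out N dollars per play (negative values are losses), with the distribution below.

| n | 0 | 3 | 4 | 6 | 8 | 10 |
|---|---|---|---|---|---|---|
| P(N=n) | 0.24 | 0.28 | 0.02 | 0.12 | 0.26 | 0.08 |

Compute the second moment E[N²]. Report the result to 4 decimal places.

31.8000

E[N²] = (0)²(0.24) + (3)²(0.28) + (4)²(0.02) + (6)²(0.12) + (8)²(0.26) + (10)²(0.08) = 31.8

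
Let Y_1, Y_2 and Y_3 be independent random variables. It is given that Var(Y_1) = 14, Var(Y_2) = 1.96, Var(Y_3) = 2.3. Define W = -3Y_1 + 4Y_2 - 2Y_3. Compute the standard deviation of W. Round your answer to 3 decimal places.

By independence, Var(W) = (-3)²Var(Y_1) + (4)²Var(Y_2) + (-2)²Var(Y_3)
= (-3)²·14 + (4)²·1.96 + (-2)²·2.3 = 166.56
SD(W) = √166.56 ≈ 12.906

12.906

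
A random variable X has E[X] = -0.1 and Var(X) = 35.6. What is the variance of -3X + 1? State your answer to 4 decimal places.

Var(-3X + 1) = (-3)²·Var(X) = 9·35.6 = 320.4

320.4000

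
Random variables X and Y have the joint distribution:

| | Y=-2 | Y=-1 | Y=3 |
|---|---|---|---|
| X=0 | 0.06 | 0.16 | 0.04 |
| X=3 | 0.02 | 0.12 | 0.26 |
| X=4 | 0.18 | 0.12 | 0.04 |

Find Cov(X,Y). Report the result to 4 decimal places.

E[X] = 2.56,  E[Y] = 0.1
E[XY] = 0.42
Cov(X,Y) = E[XY] − E[X]E[Y] = 0.42 − (2.56)(0.1) = 0.164

0.1640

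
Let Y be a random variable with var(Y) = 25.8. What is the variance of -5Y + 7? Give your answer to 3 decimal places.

var(-5Y + 7) = (-5)²·var(Y) = 25·25.8 = 645

645.000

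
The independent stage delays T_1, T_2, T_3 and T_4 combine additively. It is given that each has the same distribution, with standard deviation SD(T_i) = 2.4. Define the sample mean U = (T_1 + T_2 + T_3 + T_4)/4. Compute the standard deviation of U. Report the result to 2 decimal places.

1.20

Var(T_i) = (2.4)² = 5.76
By independence, Var(U) = (0.25)²Var(T_1) + (0.25)²Var(T_2) + (0.25)²Var(T_3) + (0.25)²Var(T_4)
= (0.25)²·5.76 + (0.25)²·5.76 + (0.25)²·5.76 + (0.25)²·5.76 = 1.44
SD(U) = √1.44 ≈ 1.20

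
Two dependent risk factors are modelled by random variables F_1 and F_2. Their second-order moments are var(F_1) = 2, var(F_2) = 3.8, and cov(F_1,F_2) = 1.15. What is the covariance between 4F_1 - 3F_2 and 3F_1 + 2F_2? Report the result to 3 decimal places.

0.050

cov(4F_1 - 3F_2, 3F_1 + 2F_2) = (4)(3)var(F_1) + (-3)(2)var(F_2) + [(4)(2) + (-3)(3)]cov(F_1,F_2)
= 12·2 + -6·3.8 + -1·1.15 = 0.05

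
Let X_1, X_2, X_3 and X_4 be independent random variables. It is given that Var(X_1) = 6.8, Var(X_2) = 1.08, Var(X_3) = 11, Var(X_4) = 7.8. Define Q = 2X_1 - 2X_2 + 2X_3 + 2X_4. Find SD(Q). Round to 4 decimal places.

By independence, Var(Q) = (2)²Var(X_1) + (-2)²Var(X_2) + (2)²Var(X_3) + (2)²Var(X_4)
= (2)²·6.8 + (-2)²·1.08 + (2)²·11 + (2)²·7.8 = 106.72
SD(Q) = √106.72 ≈ 10.3305

10.3305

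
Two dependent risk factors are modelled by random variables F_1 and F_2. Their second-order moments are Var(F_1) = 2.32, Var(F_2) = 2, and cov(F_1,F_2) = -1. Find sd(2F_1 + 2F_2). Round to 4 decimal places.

Var(2F_1 + 2F_2) = (2)²·Var(F_1) + (2)²·Var(F_2) + 2·(2)·(2)·cov(F_1,F_2)
= 4·2.32 + 4·2 + 8·-1 = 9.28
sd(2F_1 + 2F_2) = √9.28 ≈ 3.0463

3.0463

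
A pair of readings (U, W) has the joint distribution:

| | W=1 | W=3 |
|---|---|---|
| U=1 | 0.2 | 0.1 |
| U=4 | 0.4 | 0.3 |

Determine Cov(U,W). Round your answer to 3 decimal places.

E[U] = 3.1,  E[W] = 1.8
E[UW] = 5.7
Cov(U,W) = E[UW] − E[U]E[W] = 5.7 − (3.1)(1.8) = 0.12

0.120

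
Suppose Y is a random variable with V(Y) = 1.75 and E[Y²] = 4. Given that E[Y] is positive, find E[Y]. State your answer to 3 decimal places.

1.500

(E[Y])² = E[Y²] − V(Y) = 4 − 1.75 = 2.25
E[Y] = √2.25 = 1.5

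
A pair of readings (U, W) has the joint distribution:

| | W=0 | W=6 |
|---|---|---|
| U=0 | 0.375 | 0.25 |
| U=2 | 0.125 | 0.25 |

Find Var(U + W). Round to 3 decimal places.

E[U] = 0.75,  E[W] = 3,  E[UW] = 3
Var(U) = 1.5 − (0.75)² = 0.9375;  Var(W) = 18 − (3)² = 9
cov(U,W) = 3 − (0.75)(3) = 0.75
Var(U + W) = (1)²·0.9375 + (1)²·9 + 2·(1)·(1)·0.75 = 11.4375

11.438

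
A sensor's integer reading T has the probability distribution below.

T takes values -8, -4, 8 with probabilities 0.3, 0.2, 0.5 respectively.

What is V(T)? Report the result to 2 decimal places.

53.76

E[T] = (-8)(0.3) + (-4)(0.2) + (8)(0.5) = 0.8
E[T²] = (-8)²(0.3) + (-4)²(0.2) + (8)²(0.5) = 54.4
V(T) = E[T²] − (E[T])² = 54.4 − (0.8)² = 53.76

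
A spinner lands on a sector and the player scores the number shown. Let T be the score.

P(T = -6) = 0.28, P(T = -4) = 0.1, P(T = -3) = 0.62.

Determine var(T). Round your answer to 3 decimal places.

E[T] = (-6)(0.28) + (-4)(0.1) + (-3)(0.62) = -3.94
E[T²] = (-6)²(0.28) + (-4)²(0.1) + (-3)²(0.62) = 17.26
var(T) = E[T²] − (E[T])² = 17.26 − (-3.94)² = 1.7364

1.736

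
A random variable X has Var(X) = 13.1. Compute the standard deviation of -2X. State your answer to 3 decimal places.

Var(-2X) = (-2)²·13.1 = 52.4
SD(-2X) = √52.4 ≈ 7.239

7.239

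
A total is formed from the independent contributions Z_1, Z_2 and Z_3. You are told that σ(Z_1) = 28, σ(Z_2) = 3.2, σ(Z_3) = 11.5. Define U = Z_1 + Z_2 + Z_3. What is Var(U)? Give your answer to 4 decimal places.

926.4900

Var(Z_1) = 784, Var(Z_2) = 10.24, Var(Z_3) = 132.25
By independence, Var(U) = (1)²Var(Z_1) + (1)²Var(Z_2) + (1)²Var(Z_3)
= (1)²·784 + (1)²·10.24 + (1)²·132.25 = 926.49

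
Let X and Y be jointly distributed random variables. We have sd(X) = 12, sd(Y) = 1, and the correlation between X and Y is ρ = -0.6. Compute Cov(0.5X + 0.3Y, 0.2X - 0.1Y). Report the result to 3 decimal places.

14.298

V(X) = (12)² = 144;  V(Y) = (1)² = 1
Cov(X,Y) = ρ·sd(X)·sd(Y) = -0.6·12·1 = -7.2
Cov(0.5X + 0.3Y, 0.2X - 0.1Y) = (0.5)(0.2)V(X) + (0.3)(-0.1)V(Y) + [(0.5)(-0.1) + (0.3)(0.2)]Cov(X,Y)
= 0.1·144 + -0.03·1 + 0.01·-7.2 = 14.298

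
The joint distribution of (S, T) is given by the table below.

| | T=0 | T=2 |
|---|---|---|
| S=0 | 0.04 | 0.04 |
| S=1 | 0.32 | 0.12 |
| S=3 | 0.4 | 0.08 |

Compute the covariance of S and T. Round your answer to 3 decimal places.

-0.182

E[S] = 1.88,  E[T] = 0.48
E[ST] = 0.72
Cov(S,T) = E[ST] − E[S]E[T] = 0.72 − (1.88)(0.48) = -0.1824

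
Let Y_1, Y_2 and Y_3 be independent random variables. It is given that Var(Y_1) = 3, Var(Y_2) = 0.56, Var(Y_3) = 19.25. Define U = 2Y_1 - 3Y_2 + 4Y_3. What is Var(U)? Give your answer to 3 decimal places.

325.040

By independence, Var(U) = (2)²Var(Y_1) + (-3)²Var(Y_2) + (4)²Var(Y_3)
= (2)²·3 + (-3)²·0.56 + (4)²·19.25 = 325.04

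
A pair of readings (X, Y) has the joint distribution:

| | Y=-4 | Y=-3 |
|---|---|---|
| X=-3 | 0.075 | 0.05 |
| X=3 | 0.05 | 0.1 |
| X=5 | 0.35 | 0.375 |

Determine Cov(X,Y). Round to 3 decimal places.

0.083

E[X] = 3.7,  E[Y] = -3.475
E[XY] = -12.775
Cov(X,Y) = E[XY] − E[X]E[Y] = -12.775 − (3.7)(-3.475) = 0.0825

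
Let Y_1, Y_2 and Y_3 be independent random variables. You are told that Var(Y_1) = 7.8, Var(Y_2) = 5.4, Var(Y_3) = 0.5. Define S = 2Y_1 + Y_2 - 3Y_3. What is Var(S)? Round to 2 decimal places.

By independence, Var(S) = (2)²Var(Y_1) + (1)²Var(Y_2) + (-3)²Var(Y_3)
= (2)²·7.8 + (1)²·5.4 + (-3)²·0.5 = 41.1

41.10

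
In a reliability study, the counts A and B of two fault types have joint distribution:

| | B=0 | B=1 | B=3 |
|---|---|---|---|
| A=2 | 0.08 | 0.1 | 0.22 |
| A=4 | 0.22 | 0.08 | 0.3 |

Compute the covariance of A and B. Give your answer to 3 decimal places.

E[A] = 3.2,  E[B] = 1.74
E[AB] = 5.44
Cov(A,B) = E[AB] − E[A]E[B] = 5.44 − (3.2)(1.74) = -0.128

-0.128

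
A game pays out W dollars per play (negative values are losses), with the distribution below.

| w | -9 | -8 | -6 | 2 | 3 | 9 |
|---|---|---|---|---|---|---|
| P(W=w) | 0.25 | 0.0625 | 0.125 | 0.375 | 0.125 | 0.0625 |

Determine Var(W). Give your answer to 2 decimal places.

E[W] = (-9)(0.25) + (-8)(0.0625) + (-6)(0.125) + (2)(0.375) + (3)(0.125) + (9)(0.0625) = -1.8125
E[W²] = (-9)²(0.25) + (-8)²(0.0625) + (-6)²(0.125) + (2)²(0.375) + (3)²(0.125) + (9)²(0.0625) = 36.4375
Var(W) = E[W²] − (E[W])² = 36.4375 − (-1.8125)² = 33.15234375

33.15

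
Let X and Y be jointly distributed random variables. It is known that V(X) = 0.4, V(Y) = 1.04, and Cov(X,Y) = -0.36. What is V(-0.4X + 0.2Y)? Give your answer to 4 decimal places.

V(-0.4X + 0.2Y) = (-0.4)²·V(X) + (0.2)²·V(Y) + 2·(-0.4)·(0.2)·Cov(X,Y)
= 0.16·0.4 + 0.04·1.04 + -0.16·-0.36 = 0.1632

0.1632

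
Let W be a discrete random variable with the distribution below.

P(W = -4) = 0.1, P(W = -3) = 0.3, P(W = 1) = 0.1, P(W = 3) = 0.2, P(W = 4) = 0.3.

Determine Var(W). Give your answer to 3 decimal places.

E[W] = (-4)(0.1) + (-3)(0.3) + (1)(0.1) + (3)(0.2) + (4)(0.3) = 0.6
E[W²] = (-4)²(0.1) + (-3)²(0.3) + (1)²(0.1) + (3)²(0.2) + (4)²(0.3) = 11
Var(W) = E[W²] − (E[W])² = 11 − (0.6)² = 10.64

10.640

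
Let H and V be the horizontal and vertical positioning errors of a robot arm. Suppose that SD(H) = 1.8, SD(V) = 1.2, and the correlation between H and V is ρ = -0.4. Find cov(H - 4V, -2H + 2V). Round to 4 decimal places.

-26.6400

Var(H) = (1.8)² = 3.24;  Var(V) = (1.2)² = 1.44
cov(H,V) = ρ·SD(H)·SD(V) = -0.4·1.8·1.2 = -0.864
cov(H - 4V, -2H + 2V) = (1)(-2)Var(H) + (-4)(2)Var(V) + [(1)(2) + (-4)(-2)]cov(H,V)
= -2·3.24 + -8·1.44 + 10·-0.864 = -26.64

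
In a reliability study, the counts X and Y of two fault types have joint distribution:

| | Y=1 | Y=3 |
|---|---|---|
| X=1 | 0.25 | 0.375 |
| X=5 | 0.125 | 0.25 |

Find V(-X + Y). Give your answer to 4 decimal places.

E[X] = 2.5,  E[Y] = 2.25,  E[XY] = 5.75
V(X) = 10 − (2.5)² = 3.75;  V(Y) = 6 − (2.25)² = 0.9375
cov(X,Y) = 5.75 − (2.5)(2.25) = 0.125
V(-X + Y) = (-1)²·3.75 + (1)²·0.9375 + 2·(-1)·(1)·0.125 = 4.4375

4.4375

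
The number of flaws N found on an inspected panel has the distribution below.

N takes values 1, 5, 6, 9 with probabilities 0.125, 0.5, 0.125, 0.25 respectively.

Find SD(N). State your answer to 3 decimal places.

E[N] = (1)(0.125) + (5)(0.5) + (6)(0.125) + (9)(0.25) = 5.625
E[N²] = (1)²(0.125) + (5)²(0.5) + (6)²(0.125) + (9)²(0.25) = 37.375
Var(N) = E[N²] − (E[N])² = 37.375 − (5.625)² = 5.734375
SD(N) = √5.734375 ≈ 2.395

2.395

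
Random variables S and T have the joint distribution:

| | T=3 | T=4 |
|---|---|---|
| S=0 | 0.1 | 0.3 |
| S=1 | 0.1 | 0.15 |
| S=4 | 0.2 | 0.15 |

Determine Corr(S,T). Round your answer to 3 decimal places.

E[S] = 1.65,  E[T] = 3.6
E[ST] = 5.7
Cov(S,T) = E[ST] − E[S]E[T] = 5.7 − (1.65)(3.6) = -0.24
Var(S) = 3.1275,  Var(T) = 0.24
ρ = -0.24 / √(3.1275·0.24) ≈ -0.277

-0.277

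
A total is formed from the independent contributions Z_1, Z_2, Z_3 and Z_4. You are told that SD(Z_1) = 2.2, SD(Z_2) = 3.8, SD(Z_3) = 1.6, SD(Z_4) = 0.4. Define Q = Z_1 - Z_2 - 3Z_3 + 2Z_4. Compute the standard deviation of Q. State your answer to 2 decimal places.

6.55

V(Z_1) = 4.84, V(Z_2) = 14.44, V(Z_3) = 2.56, V(Z_4) = 0.16
By independence, V(Q) = (1)²V(Z_1) + (-1)²V(Z_2) + (-3)²V(Z_3) + (2)²V(Z_4)
= (1)²·4.84 + (-1)²·14.44 + (-3)²·2.56 + (2)²·0.16 = 42.96
SD(Q) = √42.96 ≈ 6.55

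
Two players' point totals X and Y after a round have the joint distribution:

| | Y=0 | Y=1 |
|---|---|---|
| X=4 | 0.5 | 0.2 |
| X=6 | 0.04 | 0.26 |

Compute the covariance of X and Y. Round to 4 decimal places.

E[X] = 4.6,  E[Y] = 0.46
E[XY] = 2.36
cov(X,Y) = E[XY] − E[X]E[Y] = 2.36 − (4.6)(0.46) = 0.244

0.2440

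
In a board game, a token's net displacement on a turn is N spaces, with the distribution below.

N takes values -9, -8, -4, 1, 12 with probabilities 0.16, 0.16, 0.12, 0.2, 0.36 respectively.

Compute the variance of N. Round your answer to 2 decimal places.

75.42

E[N] = (-9)(0.16) + (-8)(0.16) + (-4)(0.12) + (1)(0.2) + (12)(0.36) = 1.32
E[N²] = (-9)²(0.16) + (-8)²(0.16) + (-4)²(0.12) + (1)²(0.2) + (12)²(0.36) = 77.16
var(N) = E[N²] − (E[N])² = 77.16 − (1.32)² = 75.4176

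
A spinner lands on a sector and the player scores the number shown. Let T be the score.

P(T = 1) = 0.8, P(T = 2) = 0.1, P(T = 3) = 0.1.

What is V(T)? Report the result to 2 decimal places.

0.41

E[T] = (1)(0.8) + (2)(0.1) + (3)(0.1) = 1.3
E[T²] = (1)²(0.8) + (2)²(0.1) + (3)²(0.1) = 2.1
V(T) = E[T²] − (E[T])² = 2.1 − (1.3)² = 0.41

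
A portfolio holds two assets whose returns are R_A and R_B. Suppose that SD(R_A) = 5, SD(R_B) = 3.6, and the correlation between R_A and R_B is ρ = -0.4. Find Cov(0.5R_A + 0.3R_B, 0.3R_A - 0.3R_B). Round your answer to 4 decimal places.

3.0156

Var(R_A) = (5)² = 25;  Var(R_B) = (3.6)² = 12.96
Cov(R_A,R_B) = ρ·SD(R_A)·SD(R_B) = -0.4·5·3.6 = -7.2
Cov(0.5R_A + 0.3R_B, 0.3R_A - 0.3R_B) = (0.5)(0.3)Var(R_A) + (0.3)(-0.3)Var(R_B) + [(0.5)(-0.3) + (0.3)(0.3)]Cov(R_A,R_B)
= 0.15·25 + -0.09·12.96 + -0.06·-7.2 = 3.0156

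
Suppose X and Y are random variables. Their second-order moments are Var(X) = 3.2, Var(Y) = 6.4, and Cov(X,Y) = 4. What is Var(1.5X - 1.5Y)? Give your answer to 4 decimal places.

3.6000

Var(1.5X - 1.5Y) = (1.5)²·Var(X) + (-1.5)²·Var(Y) + 2·(1.5)·(-1.5)·Cov(X,Y)
= 2.25·3.2 + 2.25·6.4 + -4.5·4 = 3.6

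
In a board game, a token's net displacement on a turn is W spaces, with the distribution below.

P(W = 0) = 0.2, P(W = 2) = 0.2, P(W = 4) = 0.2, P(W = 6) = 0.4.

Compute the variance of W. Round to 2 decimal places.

5.44

E[W] = (0)(0.2) + (2)(0.2) + (4)(0.2) + (6)(0.4) = 3.6
E[W²] = (0)²(0.2) + (2)²(0.2) + (4)²(0.2) + (6)²(0.4) = 18.4
V(W) = E[W²] − (E[W])² = 18.4 − (3.6)² = 5.44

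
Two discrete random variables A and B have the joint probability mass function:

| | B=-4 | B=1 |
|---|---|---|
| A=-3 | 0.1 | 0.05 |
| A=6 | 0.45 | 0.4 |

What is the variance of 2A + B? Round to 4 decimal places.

E[A] = 4.65,  E[B] = -1.75,  E[AB] = -7.35
V(A) = 31.95 − (4.65)² = 10.3275;  V(B) = 9.25 − (-1.75)² = 6.1875
Cov(A,B) = -7.35 − (4.65)(-1.75) = 0.7875
V(2A + B) = (2)²·10.3275 + (1)²·6.1875 + 2·(2)·(1)·0.7875 = 50.6475

50.6475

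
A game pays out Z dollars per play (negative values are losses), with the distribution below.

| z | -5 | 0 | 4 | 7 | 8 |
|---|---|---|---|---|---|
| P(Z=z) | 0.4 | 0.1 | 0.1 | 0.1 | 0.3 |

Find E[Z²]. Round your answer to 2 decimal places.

35.70

E[Z²] = (-5)²(0.4) + (0)²(0.1) + (4)²(0.1) + (7)²(0.1) + (8)²(0.3) = 35.7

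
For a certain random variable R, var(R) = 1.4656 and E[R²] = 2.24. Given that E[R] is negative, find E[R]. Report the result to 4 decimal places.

(E[R])² = E[R²] − var(R) = 2.24 − 1.4656 = 0.7744
E[R] = −√0.7744 = -0.88

-0.8800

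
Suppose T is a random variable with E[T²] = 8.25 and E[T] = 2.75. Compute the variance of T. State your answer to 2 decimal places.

0.69

var(T) = 8.25 − (2.75)² = 0.6875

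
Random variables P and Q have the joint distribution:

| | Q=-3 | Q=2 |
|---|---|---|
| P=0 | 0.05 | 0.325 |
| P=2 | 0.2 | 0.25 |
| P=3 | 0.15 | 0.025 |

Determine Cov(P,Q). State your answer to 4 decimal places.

-1.4000

E[P] = 1.425,  E[Q] = 0
E[PQ] = -1.4
Cov(P,Q) = E[PQ] − E[P]E[Q] = -1.4 − (1.425)(0) = -1.4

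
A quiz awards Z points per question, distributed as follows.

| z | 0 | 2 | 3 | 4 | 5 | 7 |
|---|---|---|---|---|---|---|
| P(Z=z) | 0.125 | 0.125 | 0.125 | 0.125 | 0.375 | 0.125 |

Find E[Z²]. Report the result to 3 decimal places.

19.125

E[Z²] = (0)²(0.125) + (2)²(0.125) + (3)²(0.125) + (4)²(0.125) + (5)²(0.375) + (7)²(0.125) = 19.125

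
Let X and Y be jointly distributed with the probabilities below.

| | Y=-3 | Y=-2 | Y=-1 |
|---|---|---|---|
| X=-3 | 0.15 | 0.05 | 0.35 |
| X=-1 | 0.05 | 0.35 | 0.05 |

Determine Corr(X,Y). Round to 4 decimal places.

E[X] = -2.1,  E[Y] = -1.8
E[XY] = 3.6
cov(X,Y) = E[XY] − E[X]E[Y] = 3.6 − (-2.1)(-1.8) = -0.18
var(X) = 0.99,  var(Y) = 0.56
ρ = -0.18 / √(0.99·0.56) ≈ -0.2417

-0.2417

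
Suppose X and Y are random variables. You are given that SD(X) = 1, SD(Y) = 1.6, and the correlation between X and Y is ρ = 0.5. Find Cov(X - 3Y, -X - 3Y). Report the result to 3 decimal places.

Var(X) = (1)² = 1;  Var(Y) = (1.6)² = 2.56
Cov(X,Y) = ρ·SD(X)·SD(Y) = 0.5·1·1.6 = 0.8
Cov(X - 3Y, -X - 3Y) = (1)(-1)Var(X) + (-3)(-3)Var(Y) + [(1)(-3) + (-3)(-1)]Cov(X,Y)
= -1·1 + 9·2.56 + 0·0.8 = 22.04

22.040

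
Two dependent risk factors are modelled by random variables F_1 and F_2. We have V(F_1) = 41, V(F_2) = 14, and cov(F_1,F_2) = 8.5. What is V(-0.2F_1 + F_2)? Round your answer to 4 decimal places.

V(-0.2F_1 + F_2) = (-0.2)²·V(F_1) + (1)²·V(F_2) + 2·(-0.2)·(1)·cov(F_1,F_2)
= 0.04·41 + 1·14 + -0.4·8.5 = 12.24

12.2400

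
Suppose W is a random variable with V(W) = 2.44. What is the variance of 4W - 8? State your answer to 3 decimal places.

V(4W - 8) = (4)²·V(W) = 16·2.44 = 39.04

39.040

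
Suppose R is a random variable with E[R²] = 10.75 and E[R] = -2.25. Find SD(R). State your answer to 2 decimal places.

Var(R) = 10.75 − (-2.25)² = 5.6875
SD(R) = √5.6875 ≈ 2.38

2.38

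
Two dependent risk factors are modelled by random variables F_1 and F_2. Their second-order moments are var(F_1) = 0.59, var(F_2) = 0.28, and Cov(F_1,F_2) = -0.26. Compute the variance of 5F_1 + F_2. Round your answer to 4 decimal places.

12.4300

var(5F_1 + F_2) = (5)²·var(F_1) + (1)²·var(F_2) + 2·(5)·(1)·Cov(F_1,F_2)
= 25·0.59 + 1·0.28 + 10·-0.26 = 12.43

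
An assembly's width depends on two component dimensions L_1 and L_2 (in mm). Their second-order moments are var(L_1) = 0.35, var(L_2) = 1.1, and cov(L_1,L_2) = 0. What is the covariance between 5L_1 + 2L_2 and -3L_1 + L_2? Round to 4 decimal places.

cov(5L_1 + 2L_2, -3L_1 + L_2) = (5)(-3)var(L_1) + (2)(1)var(L_2) + [(5)(1) + (2)(-3)]cov(L_1,L_2)
= -15·0.35 + 2·1.1 + -1·0 = -3.05

-3.0500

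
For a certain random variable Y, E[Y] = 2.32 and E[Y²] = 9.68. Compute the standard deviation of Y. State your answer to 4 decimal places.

2.0731

V(Y) = 9.68 − (2.32)² = 4.2976
SD(Y) = √4.2976 ≈ 2.0731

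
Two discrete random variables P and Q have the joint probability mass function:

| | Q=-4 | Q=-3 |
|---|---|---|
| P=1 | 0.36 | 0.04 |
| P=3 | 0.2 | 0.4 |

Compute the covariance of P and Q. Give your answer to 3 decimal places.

E[P] = 2.2,  E[Q] = -3.56
E[PQ] = -7.56
Cov(P,Q) = E[PQ] − E[P]E[Q] = -7.56 − (2.2)(-3.56) = 0.272

0.272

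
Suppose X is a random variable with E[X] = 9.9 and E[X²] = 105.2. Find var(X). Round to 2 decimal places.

var(X) = 105.2 − (9.9)² = 7.19

7.19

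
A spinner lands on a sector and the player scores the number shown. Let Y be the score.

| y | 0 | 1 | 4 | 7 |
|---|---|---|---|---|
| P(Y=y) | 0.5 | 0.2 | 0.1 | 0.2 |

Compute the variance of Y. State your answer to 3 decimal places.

E[Y] = (0)(0.5) + (1)(0.2) + (4)(0.1) + (7)(0.2) = 2
E[Y²] = (0)²(0.5) + (1)²(0.2) + (4)²(0.1) + (7)²(0.2) = 11.6
Var(Y) = E[Y²] − (E[Y])² = 11.6 − (2)² = 7.6

7.600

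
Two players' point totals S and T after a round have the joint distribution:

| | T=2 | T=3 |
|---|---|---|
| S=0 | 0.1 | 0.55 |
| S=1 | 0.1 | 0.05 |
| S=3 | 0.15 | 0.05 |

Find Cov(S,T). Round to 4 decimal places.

-0.2875

E[S] = 0.75,  E[T] = 2.65
E[ST] = 1.7
Cov(S,T) = E[ST] − E[S]E[T] = 1.7 − (0.75)(2.65) = -0.2875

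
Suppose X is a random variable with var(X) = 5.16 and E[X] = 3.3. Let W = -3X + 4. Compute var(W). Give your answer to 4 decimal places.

46.4400

var(-3X + 4) = (-3)²·var(X) = 9·5.16 = 46.44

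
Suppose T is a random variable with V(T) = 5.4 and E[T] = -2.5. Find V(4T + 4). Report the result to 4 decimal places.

V(4T + 4) = (4)²·V(T) = 16·5.4 = 86.4

86.4000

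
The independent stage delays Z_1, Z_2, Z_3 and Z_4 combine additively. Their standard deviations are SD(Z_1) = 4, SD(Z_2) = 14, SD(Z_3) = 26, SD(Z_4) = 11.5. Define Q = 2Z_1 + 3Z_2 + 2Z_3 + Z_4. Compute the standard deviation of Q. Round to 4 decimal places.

V(Z_1) = 16, V(Z_2) = 196, V(Z_3) = 676, V(Z_4) = 132.25
By independence, V(Q) = (2)²V(Z_1) + (3)²V(Z_2) + (2)²V(Z_3) + (1)²V(Z_4)
= (2)²·16 + (3)²·196 + (2)²·676 + (1)²·132.25 = 4664.25
SD(Q) = √4664.25 ≈ 68.2953

68.2953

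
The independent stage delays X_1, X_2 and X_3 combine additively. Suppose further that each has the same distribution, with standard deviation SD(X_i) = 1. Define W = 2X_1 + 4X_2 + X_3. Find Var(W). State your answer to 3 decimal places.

Var(X_i) = (1)² = 1
By independence, Var(W) = (2)²Var(X_1) + (4)²Var(X_2) + (1)²Var(X_3)
= (2)²·1 + (4)²·1 + (1)²·1 = 21

21.000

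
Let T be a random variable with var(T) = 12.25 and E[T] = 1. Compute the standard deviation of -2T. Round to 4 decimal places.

var(-2T) = (-2)²·12.25 = 49
SD(-2T) = √49 ≈ 7.0000

7.0000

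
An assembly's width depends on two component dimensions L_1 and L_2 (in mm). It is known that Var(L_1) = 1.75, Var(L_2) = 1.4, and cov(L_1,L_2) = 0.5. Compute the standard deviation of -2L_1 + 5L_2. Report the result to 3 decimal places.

5.657

Var(-2L_1 + 5L_2) = (-2)²·Var(L_1) + (5)²·Var(L_2) + 2·(-2)·(5)·cov(L_1,L_2)
= 4·1.75 + 25·1.4 + -20·0.5 = 32
sd(-2L_1 + 5L_2) = √32 ≈ 5.657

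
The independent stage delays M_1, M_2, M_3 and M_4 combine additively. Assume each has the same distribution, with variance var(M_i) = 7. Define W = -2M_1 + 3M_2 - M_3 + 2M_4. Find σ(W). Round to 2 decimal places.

11.22

By independence, var(W) = (-2)²var(M_1) + (3)²var(M_2) + (-1)²var(M_3) + (2)²var(M_4)
= (-2)²·7 + (3)²·7 + (-1)²·7 + (2)²·7 = 126
σ(W) = √126 ≈ 11.22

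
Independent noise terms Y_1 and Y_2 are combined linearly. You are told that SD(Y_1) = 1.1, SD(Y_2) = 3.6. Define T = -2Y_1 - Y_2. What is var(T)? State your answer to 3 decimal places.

var(Y_1) = 1.21, var(Y_2) = 12.96
By independence, var(T) = (-2)²var(Y_1) + (-1)²var(Y_2)
= (-2)²·1.21 + (-1)²·12.96 = 17.8

17.800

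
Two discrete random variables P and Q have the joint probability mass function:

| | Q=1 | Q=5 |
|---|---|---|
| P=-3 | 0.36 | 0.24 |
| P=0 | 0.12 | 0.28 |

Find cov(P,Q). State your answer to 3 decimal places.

E[P] = -1.8,  E[Q] = 3.08
E[PQ] = -4.68
cov(P,Q) = E[PQ] − E[P]E[Q] = -4.68 − (-1.8)(3.08) = 0.864

0.864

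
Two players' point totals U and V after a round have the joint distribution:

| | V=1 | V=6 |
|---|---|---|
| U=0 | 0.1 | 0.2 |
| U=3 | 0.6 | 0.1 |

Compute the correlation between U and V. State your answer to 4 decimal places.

-0.5238

E[U] = 2.1,  E[V] = 2.5
E[UV] = 3.6
Cov(U,V) = E[UV] − E[U]E[V] = 3.6 − (2.1)(2.5) = -1.65
var(U) = 1.89,  var(V) = 5.25
ρ = -1.65 / √(1.89·5.25) ≈ -0.5238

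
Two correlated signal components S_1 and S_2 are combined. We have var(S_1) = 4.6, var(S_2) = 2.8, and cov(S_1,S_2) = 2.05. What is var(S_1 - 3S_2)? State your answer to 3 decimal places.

var(S_1 - 3S_2) = (1)²·var(S_1) + (-3)²·var(S_2) + 2·(1)·(-3)·cov(S_1,S_2)
= 1·4.6 + 9·2.8 + -6·2.05 = 17.5

17.500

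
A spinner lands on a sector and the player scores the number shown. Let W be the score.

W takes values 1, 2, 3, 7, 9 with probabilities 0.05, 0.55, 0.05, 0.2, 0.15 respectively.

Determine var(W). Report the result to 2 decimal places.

8.25

E[W] = (1)(0.05) + (2)(0.55) + (3)(0.05) + (7)(0.2) + (9)(0.15) = 4.05
E[W²] = (1)²(0.05) + (2)²(0.55) + (3)²(0.05) + (7)²(0.2) + (9)²(0.15) = 24.65
var(W) = E[W²] − (E[W])² = 24.65 − (4.05)² = 8.2475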